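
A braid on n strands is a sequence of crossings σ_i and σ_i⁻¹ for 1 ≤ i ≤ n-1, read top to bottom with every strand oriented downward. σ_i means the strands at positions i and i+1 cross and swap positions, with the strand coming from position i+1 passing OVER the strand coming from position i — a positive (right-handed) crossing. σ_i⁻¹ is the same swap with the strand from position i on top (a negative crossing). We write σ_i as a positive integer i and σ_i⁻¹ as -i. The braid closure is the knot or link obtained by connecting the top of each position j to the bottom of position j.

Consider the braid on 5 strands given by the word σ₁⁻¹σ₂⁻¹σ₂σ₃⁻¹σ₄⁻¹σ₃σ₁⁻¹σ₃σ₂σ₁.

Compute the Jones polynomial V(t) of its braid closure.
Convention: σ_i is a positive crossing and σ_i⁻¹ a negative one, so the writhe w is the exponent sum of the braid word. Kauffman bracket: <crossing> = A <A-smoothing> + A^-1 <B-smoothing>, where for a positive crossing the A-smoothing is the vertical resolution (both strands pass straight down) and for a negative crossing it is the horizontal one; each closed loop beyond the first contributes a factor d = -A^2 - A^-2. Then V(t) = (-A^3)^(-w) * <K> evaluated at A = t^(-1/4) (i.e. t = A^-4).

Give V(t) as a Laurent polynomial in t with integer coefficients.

The presented braid s1^-1 s2^-1 s2 s3^-1 s4^-1 s3 s1^-1 s3 s2 s1 on 5 strands reduces by inverse Markov moves (closure unchanged at each step):
  Deconjugate: the word is γ·β·γ⁻¹ with γ = s1^-1 s2^-1 (prefix) and γ⁻¹ = s2 s1 (suffix); strip both.
Reduced to β = s2 s3^-1 s4^-1 s3 s1^-1 s3 on 5 strands, 6 crossings.
Compute on β:
Braid: s2 s3^-1 s4^-1 s3 s1^-1 s3 on 5 strands, 6 crossings.
Writhe w = (#positive) - (#negative) = 3 - 3 = 0.
State-sum expansion of <K>. There are 2^6 = 64 states.
Smooth each crossing (0=||, 1=⌣⌢); contribution A^(Σ sign_k(1-2s_k)) * d^(L-1).
Tabulate the states by total A-exponent and number of loops L (A-exp: L × count):
  A^6: L=2 ×1
  A^4: L=1 ×1, L=3 ×5
  A^2: L=2 ×7, L=4 ×8
  A^0: L=1 ×2, L=3 ×13, L=5 ×5
  A^-2: L=2 ×5, L=4 ×9, L=6 ×1
  A^-4: L=3 ×4, L=5 ×2
  A^-6: L=4 ×1
Each group contributes A^e * Σ count * d^(L-1):
Powers of d = -A^2 - A^-2: d^2 = A^4 + 2 + A^-4; d^3 = -A^6 - 3*A^2 - 3*A^-2 - A^-6; d^4 = A^8 + 4*A^4 + 6 + 4*A^-4 + A^-8; d^5 = -A^10 - 5*A^6 - 10*A^2 - 10*A^-2 - 5*A^-6 - A^-10.
  A^6 * (d) = -A^8 - A^4
  A^4 * (1 + 5*d^2) = 5*A^8 + 11*A^4 + 5
  A^2 * (7*d + 8*d^3) = -8*A^8 - 31*A^4 - 31 - 8*A^-4
  A^0 * (2 + 13*d^2 + 5*d^4) = 5*A^8 + 33*A^4 + 58 + 33*A^-4 + 5*A^-8
  A^-2 * (5*d + 9*d^3 + d^5) = -A^8 - 14*A^4 - 42 - 42*A^-4 - 14*A^-8 - A^-12
  A^-4 * (4*d^2 + 2*d^4) = 2*A^4 + 12 + 20*A^-4 + 12*A^-8 + 2*A^-12
  A^-6 * (d^3) = -1 - 3*A^-4 - 3*A^-8 - A^-12
Summing the groups: <K> = 1
Normalise by the writhe: (-A^3)^(-w) = (-A^3)^(0) = 1, so f(A) = 1 * <K> = 1.
Substitute A = t^(-1/4), i.e. A^e → t^(-e/4): V(t) = 1

Answer: 1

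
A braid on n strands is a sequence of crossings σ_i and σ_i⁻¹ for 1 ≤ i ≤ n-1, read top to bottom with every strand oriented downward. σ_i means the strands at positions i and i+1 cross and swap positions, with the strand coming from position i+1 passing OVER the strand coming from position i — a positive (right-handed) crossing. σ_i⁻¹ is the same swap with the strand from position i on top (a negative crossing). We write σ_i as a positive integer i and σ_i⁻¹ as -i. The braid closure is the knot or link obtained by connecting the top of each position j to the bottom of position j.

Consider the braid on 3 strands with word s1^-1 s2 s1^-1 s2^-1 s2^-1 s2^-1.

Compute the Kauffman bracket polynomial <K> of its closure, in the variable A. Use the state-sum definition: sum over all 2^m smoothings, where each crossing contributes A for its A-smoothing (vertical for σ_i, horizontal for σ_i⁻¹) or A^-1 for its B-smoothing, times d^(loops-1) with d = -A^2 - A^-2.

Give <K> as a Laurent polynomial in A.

-A^12 + A^8 - A^4 + 2 - A^-4 + A^-8

Derivation:
Braid: s1^-1 s2 s1^-1 s2^-1 s2^-1 s2^-1 on 3 strands, 6 crossings.
Writhe w = (#positive) - (#negative) = 1 - 5 = -4.
Computing the Kauffman bracket via state sum. There are 2^6 = 64 states.
Each crossing splits two ways (0=vertical, 1=horizontal). The state's weight is A^(#A-smoothings - #B-smoothings) * d^(loops - 1).
Tabulate the states by total A-exponent and number of loops L (A-exp: L × count):
  A^6: L=4 ×1
  A^4: L=3 ×6
  A^2: L=2 ×12, L=4 ×3
  A^0: L=1 ×9, L=3 ×10, L=5 ×1
  A^-2: L=2 ×12, L=4 ×3
  A^-4: L=1 ×2, L=3 ×4
  A^-6: L=2 ×1
Each group contributes A^e * Σ count * d^(L-1):
Powers of d = -A^2 - A^-2: d^2 = A^4 + 2 + A^-4; d^3 = -A^6 - 3*A^2 - 3*A^-2 - A^-6; d^4 = A^8 + 4*A^4 + 6 + 4*A^-4 + A^-8.
  A^6 * (d^3) = -A^12 - 3*A^8 - 3*A^4 - 1
  A^4 * (6*d^2) = 6*A^8 + 12*A^4 + 6
  A^2 * (12*d + 3*d^3) = -3*A^8 - 21*A^4 - 21 - 3*A^-4
  A^0 * (9 + 10*d^2 + d^4) = A^8 + 14*A^4 + 35 + 14*A^-4 + A^-8
  A^-2 * (12*d + 3*d^3) = -3*A^4 - 21 - 21*A^-4 - 3*A^-8
  A^-4 * (2 + 4*d^2) = 4 + 10*A^-4 + 4*A^-8
  A^-6 * (d) = -A^-4 - A^-8
Summing the groups: <K> = -A^12 + A^8 - A^4 + 2 - A^-4 + A^-8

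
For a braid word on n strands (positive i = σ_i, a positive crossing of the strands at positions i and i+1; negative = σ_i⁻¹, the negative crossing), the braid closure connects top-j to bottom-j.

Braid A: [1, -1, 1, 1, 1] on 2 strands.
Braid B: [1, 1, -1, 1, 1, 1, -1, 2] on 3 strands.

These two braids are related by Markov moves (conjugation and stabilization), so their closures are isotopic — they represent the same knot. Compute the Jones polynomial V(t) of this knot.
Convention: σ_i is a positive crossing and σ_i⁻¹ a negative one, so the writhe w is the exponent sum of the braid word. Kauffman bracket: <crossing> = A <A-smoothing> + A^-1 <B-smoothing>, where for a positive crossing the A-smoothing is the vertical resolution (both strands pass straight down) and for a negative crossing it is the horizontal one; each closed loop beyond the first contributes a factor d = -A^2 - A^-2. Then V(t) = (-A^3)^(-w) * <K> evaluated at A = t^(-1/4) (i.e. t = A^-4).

-t^4 + t^3 + t

Derivation:
Markov-equivalent braids have isotopic closures, hence identical knot invariants. Strip the Markov moves from each word to reach a common short braid β, then compute V(t) once on β.
Braid A: s1 s1^-1 s1 s1 s1 on 2 strands has no conjugating prefix/suffix or stabilization to strip; take β = s1 s1^-1 s1 s1 s1.
Braid B: s1 s1 s1^-1 s1 s1 s1 s1^-1 s2 on 3 strands reduces by inverse Markov moves (closure unchanged at each step):
  Destabilize: the word has the form β·s2 where s2 occurs only as the final letter (β ∈ B_2); drop it and the last strand → 2 strands.
  Deconjugate: the word is γ·β·γ⁻¹ with γ = s1 (prefix) and γ⁻¹ = s1^-1 (suffix); strip both.
Reduced to β = s1 s1^-1 s1 s1 s1 on 2 strands, 5 crossings.
Both give the same β = s1 s1^-1 s1 s1 s1 on 2 strands, so one state sum suffices:
First cancel adjacent σ_i σ_i⁻¹ pairs (Reidemeister II — same braid, same closure): s1 s1^-1 s1 s1 s1 → s1 s1 s1.
Braid: s1 s1 s1 on 2 strands, 3 crossings.
Writhe w = (#positive) - (#negative) = 3 - 0 = 3.
Computing the Kauffman bracket via state sum. There are 2^3 = 8 states.
Each crossing splits two ways (0=vertical, 1=horizontal). The state's weight is A^(#A-smoothings - #B-smoothings) * d^(loops - 1).
  state 000: A-exp=+3, loops=2, term = A^3 * d^1
  state 001: A-exp=+1, loops=1, term = A^1 * d^0
  state 010: A-exp=+1, loops=1, term = A^1 * d^0
  state 011: A-exp=-1, loops=2, term = A^-1 * d^1
  state 100: A-exp=+1, loops=1, term = A^1 * d^0
  state 101: A-exp=-1, loops=2, term = A^-1 * d^1
  state 110: A-exp=-1, loops=2, term = A^-1 * d^1
  state 111: A-exp=-3, loops=3, term = A^-3 * d^2
Collect the terms by A-exponent (count of states per loop number):
Powers of d = -A^2 - A^-2: d^2 = A^4 + 2 + A^-4.
  A^3 * (d) = -A^5 - A
  A^1 * (3) = 3*A
  A^-1 * (3*d) = -3*A - 3*A^-3
  A^-3 * (d^2) = A + 2*A^-3 + A^-7
Summing the groups: <K> = -A^5 - A^-3 + A^-7
Normalise by the writhe: (-A^3)^(-w) = (-A^3)^(-3) = -A^-9, so f(A) = -A^-9 * <K> = A^-4 + A^-12 - A^-16.
Substitute A = t^(-1/4), i.e. A^e → t^(-e/4): V(t) = -t^4 + t^3 + t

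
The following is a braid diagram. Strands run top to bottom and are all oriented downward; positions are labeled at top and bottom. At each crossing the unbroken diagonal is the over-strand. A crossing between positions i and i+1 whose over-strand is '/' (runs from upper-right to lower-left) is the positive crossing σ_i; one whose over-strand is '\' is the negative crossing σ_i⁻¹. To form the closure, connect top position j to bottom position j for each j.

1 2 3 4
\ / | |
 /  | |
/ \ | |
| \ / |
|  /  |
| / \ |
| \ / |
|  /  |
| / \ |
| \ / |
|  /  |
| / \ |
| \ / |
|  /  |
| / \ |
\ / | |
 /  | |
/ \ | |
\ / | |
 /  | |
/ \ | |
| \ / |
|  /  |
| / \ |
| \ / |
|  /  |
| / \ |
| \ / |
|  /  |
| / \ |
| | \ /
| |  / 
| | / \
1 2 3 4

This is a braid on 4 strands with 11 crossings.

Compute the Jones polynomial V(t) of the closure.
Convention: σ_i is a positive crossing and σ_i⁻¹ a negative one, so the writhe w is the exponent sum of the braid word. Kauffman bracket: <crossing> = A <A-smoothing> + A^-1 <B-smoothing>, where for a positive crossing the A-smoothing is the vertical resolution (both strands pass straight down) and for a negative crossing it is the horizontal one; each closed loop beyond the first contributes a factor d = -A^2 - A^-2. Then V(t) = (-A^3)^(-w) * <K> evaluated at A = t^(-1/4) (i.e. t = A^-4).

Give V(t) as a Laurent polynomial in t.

Reading the diagram top to bottom ('/'-over between positions i,i+1 = s_i, '\'-over = s_i^-1): braid word = s1 s2 s2 s2 s2 s1 s1 s2 s2 s2 s3.
The presented braid s1 s2 s2 s2 s2 s1 s1 s2 s2 s2 s3 on 4 strands reduces by inverse Markov moves (closure unchanged at each step):
  Destabilize: the word has the form β·s3 where s3 occurs only as the final letter (β ∈ B_3); drop it and the last strand → 3 strands.
Reduced to β = s1 s2 s2 s2 s2 s1 s1 s2 s2 s2 on 3 strands, 10 crossings.
Compute on β:
Braid: s1 s2 s2 s2 s2 s1 s1 s2 s2 s2 on 3 strands, 10 crossings.
Writhe w = (#positive) - (#negative) = 10 - 0 = 10.
State-sum expansion of <K>. There are 2^10 = 1024 states.
For each crossing: s=0 is the vertical smoothing, s=1 horizontal. Crossing k contributes A^(sign_k * (1 - 2*s_k)); loop factor d = -A^2 - A^-2.
Tabulate the states by total A-exponent and number of loops L (A-exp: L × count):
  A^10: L=3 ×1
  A^8: L=2 ×10
  A^6: L=1 ×21, L=3 ×24
  A^4: L=2 ×84, L=4 ×36
  A^2: L=1 ×24, L=3 ×151, L=5 ×35
  A^0: L=2 ×72, L=4 ×159, L=6 ×21
  A^-2: L=3 ×98, L=5 ×105, L=7 ×7
  A^-4: L=4 ×76, L=6 ×43, L=8 ×1
  A^-6: L=5 ×35, L=7 ×10
  A^-8: L=6 ×9, L=8 ×1
  A^-10: L=7 ×1
Each group contributes A^e * Σ count * d^(L-1):
Powers of d = -A^2 - A^-2: d^2 = A^4 + 2 + A^-4; d^3 = -A^6 - 3*A^2 - 3*A^-2 - A^-6; d^4 = A^8 + 4*A^4 + 6 + 4*A^-4 + A^-8; d^5 = -A^10 - 5*A^6 - 10*A^2 - 10*A^-2 - 5*A^-6 - A^-10; d^6 = A^12 + 6*A^8 + 15*A^4 + 20 + 15*A^-4 + 6*A^-8 + A^-12; d^7 = -A^14 - 7*A^10 - 21*A^6 - 35*A^2 - 35*A^-2 - 21*A^-6 - 7*A^-10 - A^-14.
  A^10 * (d^2) = A^14 + 2*A^10 + A^6
  A^8 * (10*d) = -10*A^10 - 10*A^6
  A^6 * (21 + 24*d^2) = 24*A^10 + 69*A^6 + 24*A^2
  A^4 * (84*d + 36*d^3) = -36*A^10 - 192*A^6 - 192*A^2 - 36*A^-2
  A^2 * (24 + 151*d^2 + 35*d^4) = 35*A^10 + 291*A^6 + 536*A^2 + 291*A^-2 + 35*A^-6
  A^0 * (72*d + 159*d^3 + 21*d^5) = -21*A^10 - 264*A^6 - 759*A^2 - 759*A^-2 - 264*A^-6 - 21*A^-10
  A^-2 * (98*d^2 + 105*d^4 + 7*d^6) = 7*A^10 + 147*A^6 + 623*A^2 + 966*A^-2 + 623*A^-6 + 147*A^-10 + 7*A^-14
  A^-4 * (76*d^3 + 43*d^5 + d^7) = -A^10 - 50*A^6 - 312*A^2 - 693*A^-2 - 693*A^-6 - 312*A^-10 - 50*A^-14 - A^-18
  A^-6 * (35*d^4 + 10*d^6) = 10*A^6 + 95*A^2 + 290*A^-2 + 410*A^-6 + 290*A^-10 + 95*A^-14 + 10*A^-18
  A^-8 * (9*d^5 + d^7) = -A^6 - 16*A^2 - 66*A^-2 - 125*A^-6 - 125*A^-10 - 66*A^-14 - 16*A^-18 - A^-22
  A^-10 * (d^6) = A^2 + 6*A^-2 + 15*A^-6 + 20*A^-10 + 15*A^-14 + 6*A^-18 + A^-22
Summing the groups: <K> = A^14 + A^6 - A^-2 + A^-6 - A^-10 + A^-14 - A^-18
Normalise by the writhe: (-A^3)^(-w) = (-A^3)^(-10) = A^-30, so f(A) = A^-30 * <K> = A^-16 + A^-24 - A^-32 + A^-36 - A^-40 + A^-44 - A^-48.
Substitute A = t^(-1/4), i.e. A^e → t^(-e/4): V(t) = -t^12 + t^11 - t^10 + t^9 - t^8 + t^6 + t^4

Answer: -t^12 + t^11 - t^10 + t^9 - t^8 + t^6 + t^4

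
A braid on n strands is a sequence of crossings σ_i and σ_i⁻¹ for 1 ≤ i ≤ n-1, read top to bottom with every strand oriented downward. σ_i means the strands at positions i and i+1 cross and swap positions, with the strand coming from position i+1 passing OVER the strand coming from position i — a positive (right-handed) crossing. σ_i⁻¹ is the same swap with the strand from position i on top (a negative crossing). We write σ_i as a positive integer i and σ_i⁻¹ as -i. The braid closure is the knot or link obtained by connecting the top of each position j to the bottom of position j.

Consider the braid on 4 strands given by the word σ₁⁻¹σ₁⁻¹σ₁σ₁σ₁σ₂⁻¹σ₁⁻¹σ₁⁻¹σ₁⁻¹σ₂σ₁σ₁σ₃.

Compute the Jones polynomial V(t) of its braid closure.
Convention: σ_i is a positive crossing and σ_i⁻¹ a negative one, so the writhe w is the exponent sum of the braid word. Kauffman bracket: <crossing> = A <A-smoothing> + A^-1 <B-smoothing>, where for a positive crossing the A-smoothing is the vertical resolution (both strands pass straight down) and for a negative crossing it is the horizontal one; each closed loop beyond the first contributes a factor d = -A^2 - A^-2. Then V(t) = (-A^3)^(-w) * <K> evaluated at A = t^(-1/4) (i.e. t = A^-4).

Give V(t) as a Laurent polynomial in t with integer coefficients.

The presented braid s1^-1 s1^-1 s1 s1 s1 s2^-1 s1^-1 s1^-1 s1^-1 s2 s1 s1 s3 on 4 strands reduces by inverse Markov moves (closure unchanged at each step):
  Destabilize: the word has the form β·s3 where s3 occurs only as the final letter (β ∈ B_3); drop it and the last strand → 3 strands.
  Deconjugate: the word is γ·β·γ⁻¹ with γ = s1^-1 s1^-1 (prefix) and γ⁻¹ = s1 s1 (suffix); strip both.
Reduced to β = s1 s1 s1 s2^-1 s1^-1 s1^-1 s1^-1 s2 on 3 strands, 8 crossings.
Compute on β:
Braid: s1 s1 s1 s2^-1 s1^-1 s1^-1 s1^-1 s2 on 3 strands, 8 crossings.
Writhe w = (#positive) - (#negative) = 4 - 4 = 0.
State-sum expansion of <K>. There are 2^8 = 256 states.
Each crossing splits two ways (0=vertical, 1=horizontal). The state's weight is A^(#A-smoothings - #B-smoothings) * d^(loops - 1).
Tabulate the states by total A-exponent and number of loops L (A-exp: L × count):
  A^8: L=3 ×1
  A^6: L=2 ×3, L=4 ×5
  A^4: L=1 ×3, L=3 ×19, L=5 ×6
  A^2: L=2 ×28, L=4 ×24, L=6 ×4
  A^0: L=1 ×15, L=3 ×38, L=5 ×16, L=7 ×1
  A^-2: L=2 ×28, L=4 ×24, L=6 ×4
  A^-4: L=1 ×3, L=3 ×19, L=5 ×6
  A^-6: L=2 ×3, L=4 ×5
  A^-8: L=3 ×1
Each group contributes A^e * Σ count * d^(L-1):
Powers of d = -A^2 - A^-2: d^2 = A^4 + 2 + A^-4; d^3 = -A^6 - 3*A^2 - 3*A^-2 - A^-6; d^4 = A^8 + 4*A^4 + 6 + 4*A^-4 + A^-8; d^5 = -A^10 - 5*A^6 - 10*A^2 - 10*A^-2 - 5*A^-6 - A^-10; d^6 = A^12 + 6*A^8 + 15*A^4 + 20 + 15*A^-4 + 6*A^-8 + A^-12.
  A^8 * (d^2) = A^12 + 2*A^8 + A^4
  A^6 * (3*d + 5*d^3) = -5*A^12 - 18*A^8 - 18*A^4 - 5
  A^4 * (3 + 19*d^2 + 6*d^4) = 6*A^12 + 43*A^8 + 77*A^4 + 43 + 6*A^-4
  A^2 * (28*d + 24*d^3 + 4*d^5) = -4*A^12 - 44*A^8 - 140*A^4 - 140 - 44*A^-4 - 4*A^-8
  A^0 * (15 + 38*d^2 + 16*d^4 + d^6) = A^12 + 22*A^8 + 117*A^4 + 207 + 117*A^-4 + 22*A^-8 + A^-12
  A^-2 * (28*d + 24*d^3 + 4*d^5) = -4*A^8 - 44*A^4 - 140 - 140*A^-4 - 44*A^-8 - 4*A^-12
  A^-4 * (3 + 19*d^2 + 6*d^4) = 6*A^4 + 43 + 77*A^-4 + 43*A^-8 + 6*A^-12
  A^-6 * (3*d + 5*d^3) = -5 - 18*A^-4 - 18*A^-8 - 5*A^-12
  A^-8 * (d^2) = A^-4 + 2*A^-8 + A^-12
Summing the groups: <K> = -A^12 + A^8 - A^4 + 3 - A^-4 + A^-8 - A^-12
Normalise by the writhe: (-A^3)^(-w) = (-A^3)^(0) = 1, so f(A) = 1 * <K> = -A^12 + A^8 - A^4 + 3 - A^-4 + A^-8 - A^-12.
Substitute A = t^(-1/4), i.e. A^e → t^(-e/4): V(t) = -t^3 + t^2 - t + 3 - t^-1 + t^-2 - t^-3

Answer: -t^3 + t^2 - t + 3 - t^-1 + t^-2 - t^-3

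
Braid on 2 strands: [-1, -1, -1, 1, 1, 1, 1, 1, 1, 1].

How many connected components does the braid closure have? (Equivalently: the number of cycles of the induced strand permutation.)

2

Derivation:
Track the strand permutation on 2 strands, starting from identity.
  step 1: s1^-1 swaps positions 1,2 -> [2 1]
  step 2: s1^-1 swaps positions 1,2 -> [1 2]
  step 3: s1^-1 swaps positions 1,2 -> [2 1]
  step 4: s1 swaps positions 1,2 -> [1 2]
  step 5: s1 swaps positions 1,2 -> [2 1]
  step 6: s1 swaps positions 1,2 -> [1 2]
  step 7: s1 swaps positions 1,2 -> [2 1]
  step 8: s1 swaps positions 1,2 -> [1 2]
  step 9: s1 swaps positions 1,2 -> [2 1]
  step 10: s1 swaps positions 1,2 -> [1 2]
Final permutation (position -> original strand): [1 2]
Closure components = cycle count of this permutation = 2.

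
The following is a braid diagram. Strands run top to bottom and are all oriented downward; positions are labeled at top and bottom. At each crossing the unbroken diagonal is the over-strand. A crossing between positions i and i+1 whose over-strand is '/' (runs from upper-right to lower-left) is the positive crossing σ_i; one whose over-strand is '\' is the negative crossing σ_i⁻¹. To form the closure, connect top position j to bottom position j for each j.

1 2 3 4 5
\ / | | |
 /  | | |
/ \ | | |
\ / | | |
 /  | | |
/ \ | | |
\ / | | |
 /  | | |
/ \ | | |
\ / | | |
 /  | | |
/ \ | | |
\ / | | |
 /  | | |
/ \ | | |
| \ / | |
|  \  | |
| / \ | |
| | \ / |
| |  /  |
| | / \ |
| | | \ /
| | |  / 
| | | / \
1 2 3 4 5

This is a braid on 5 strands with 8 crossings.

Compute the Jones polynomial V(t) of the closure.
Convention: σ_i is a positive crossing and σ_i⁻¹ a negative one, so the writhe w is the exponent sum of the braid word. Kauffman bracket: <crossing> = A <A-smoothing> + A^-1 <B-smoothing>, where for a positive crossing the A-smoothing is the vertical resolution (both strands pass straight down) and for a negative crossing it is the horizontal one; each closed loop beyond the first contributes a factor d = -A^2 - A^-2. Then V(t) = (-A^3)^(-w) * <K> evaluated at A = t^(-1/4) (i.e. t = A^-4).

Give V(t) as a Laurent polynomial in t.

Reading the diagram top to bottom ('/'-over between positions i,i+1 = s_i, '\'-over = s_i^-1): braid word = s1 s1 s1 s1 s1 s2^-1 s3 s4.
The presented braid s1 s1 s1 s1 s1 s2^-1 s3 s4 on 5 strands reduces by inverse Markov moves (closure unchanged at each step):
  Destabilize: the word has the form β·s4 where s4 occurs only as the final letter (β ∈ B_4); drop it and the last strand → 4 strands.
  Destabilize: the word has the form β·s3 where s3 occurs only as the final letter (β ∈ B_3); drop it and the last strand → 3 strands.
  Destabilize: the word has the form β·s2^-1 where s2^-1 occurs only as the final letter (β ∈ B_2); drop it and the last strand → 2 strands.
Reduced to β = s1 s1 s1 s1 s1 on 2 strands, 5 crossings.
Compute on β:
Braid: s1 s1 s1 s1 s1 on 2 strands, 5 crossings.
Writhe w = (#positive) - (#negative) = 5 - 0 = 5.
Computing the Kauffman bracket via state sum. There are 2^5 = 32 states.
Each crossing splits two ways (0=vertical, 1=horizontal). The state's weight is A^(#A-smoothings - #B-smoothings) * d^(loops - 1).
  state 00000: A-exp=+5, loops=2, term = A^5 * d^1
  state 00001: A-exp=+3, loops=1, term = A^3 * d^0
  state 00010: A-exp=+3, loops=1, term = A^3 * d^0
  state 00011: A-exp=+1, loops=2, term = A^1 * d^1
  state 00100: A-exp=+3, loops=1, term = A^3 * d^0
  state 00101: A-exp=+1, loops=2, term = A^1 * d^1
  state 00110: A-exp=+1, loops=2, term = A^1 * d^1
  state 00111: A-exp=-1, loops=3, term = A^-1 * d^2
  state 01000: A-exp=+3, loops=1, term = A^3 * d^0
  state 01001: A-exp=+1, loops=2, term = A^1 * d^1
  state 01010: A-exp=+1, loops=2, term = A^1 * d^1
  state 01011: A-exp=-1, loops=3, term = A^-1 * d^2
  state 01100: A-exp=+1, loops=2, term = A^1 * d^1
  state 01101: A-exp=-1, loops=3, term = A^-1 * d^2
  state 01110: A-exp=-1, loops=3, term = A^-1 * d^2
  state 01111: A-exp=-3, loops=4, term = A^-3 * d^3
  state 10000: A-exp=+3, loops=1, term = A^3 * d^0
  state 10001: A-exp=+1, loops=2, term = A^1 * d^1
  state 10010: A-exp=+1, loops=2, term = A^1 * d^1
  state 10011: A-exp=-1, loops=3, term = A^-1 * d^2
  state 10100: A-exp=+1, loops=2, term = A^1 * d^1
  state 10101: A-exp=-1, loops=3, term = A^-1 * d^2
  state 10110: A-exp=-1, loops=3, term = A^-1 * d^2
  state 10111: A-exp=-3, loops=4, term = A^-3 * d^3
  state 11000: A-exp=+1, loops=2, term = A^1 * d^1
  state 11001: A-exp=-1, loops=3, term = A^-1 * d^2
  state 11010: A-exp=-1, loops=3, term = A^-1 * d^2
  state 11011: A-exp=-3, loops=4, term = A^-3 * d^3
  state 11100: A-exp=-1, loops=3, term = A^-1 * d^2
  state 11101: A-exp=-3, loops=4, term = A^-3 * d^3
  state 11110: A-exp=-3, loops=4, term = A^-3 * d^3
  state 11111: A-exp=-5, loops=5, term = A^-5 * d^4
Collect the terms by A-exponent (count of states per loop number):
Powers of d = -A^2 - A^-2: d^2 = A^4 + 2 + A^-4; d^3 = -A^6 - 3*A^2 - 3*A^-2 - A^-6; d^4 = A^8 + 4*A^4 + 6 + 4*A^-4 + A^-8.
  A^5 * (d) = -A^7 - A^3
  A^3 * (5) = 5*A^3
  A^1 * (10*d) = -10*A^3 - 10*A^-1
  A^-1 * (10*d^2) = 10*A^3 + 20*A^-1 + 10*A^-5
  A^-3 * (5*d^3) = -5*A^3 - 15*A^-1 - 15*A^-5 - 5*A^-9
  A^-5 * (d^4) = A^3 + 4*A^-1 + 6*A^-5 + 4*A^-9 + A^-13
Summing the groups: <K> = -A^7 - A^-1 + A^-5 - A^-9 + A^-13
Normalise by the writhe: (-A^3)^(-w) = (-A^3)^(-5) = -A^-15, so f(A) = -A^-15 * <K> = A^-8 + A^-16 - A^-20 + A^-24 - A^-28.
Substitute A = t^(-1/4), i.e. A^e → t^(-e/4): V(t) = -t^7 + t^6 - t^5 + t^4 + t^2

Answer: -t^7 + t^6 - t^5 + t^4 + t^2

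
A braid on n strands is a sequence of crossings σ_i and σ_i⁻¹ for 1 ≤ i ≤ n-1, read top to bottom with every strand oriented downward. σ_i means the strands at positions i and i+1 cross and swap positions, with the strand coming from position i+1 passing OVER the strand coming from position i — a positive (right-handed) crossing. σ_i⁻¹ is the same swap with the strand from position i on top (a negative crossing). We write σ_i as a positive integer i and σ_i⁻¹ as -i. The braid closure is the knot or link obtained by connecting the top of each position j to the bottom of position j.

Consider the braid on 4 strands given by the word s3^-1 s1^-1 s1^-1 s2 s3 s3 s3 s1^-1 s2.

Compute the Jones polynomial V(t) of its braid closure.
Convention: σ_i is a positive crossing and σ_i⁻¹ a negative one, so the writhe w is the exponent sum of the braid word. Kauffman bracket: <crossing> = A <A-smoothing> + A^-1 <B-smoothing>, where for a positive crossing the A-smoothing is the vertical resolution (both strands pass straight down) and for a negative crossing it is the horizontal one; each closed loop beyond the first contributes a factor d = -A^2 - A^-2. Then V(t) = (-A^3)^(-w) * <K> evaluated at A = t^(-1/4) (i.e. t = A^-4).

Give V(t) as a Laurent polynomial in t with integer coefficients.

-t^5 + 2*t^4 - 3*t^3 + 4*t^2 - 4*t + 5 - 3*t^-1 + 2*t^-2 - t^-3

Derivation:
Braid: s3^-1 s1^-1 s1^-1 s2 s3 s3 s3 s1^-1 s2 on 4 strands, 9 crossings.
Writhe w = (#positive) - (#negative) = 5 - 4 = 1.
Enumerate smoothing states for the bracket polynomial. There are 2^9 = 512 states.
Each crossing splits two ways (0=vertical, 1=horizontal). The state's weight is A^(#A-smoothings - #B-smoothings) * d^(loops - 1).
Tabulate the states by total A-exponent and number of loops L (A-exp: L × count):
  A^9: L=4 ×1
  A^7: L=3 ×5, L=5 ×4
  A^5: L=2 ×10, L=4 ×23, L=6 ×3
  A^3: L=1 ×8, L=3 ×57, L=5 ×18, L=7 ×1
  A^1: L=2 ×70, L=4 ×50, L=6 ×6
  A^-1: L=1 ×33, L=3 ×75, L=5 ×18
  A^-3: L=2 ×51, L=4 ×32, L=6 ×1
  A^-5: L=3 ×32, L=5 ×4
  A^-7: L=4 ×9
  A^-9: L=5 ×1
Each group contributes A^e * Σ count * d^(L-1):
Powers of d = -A^2 - A^-2: d^2 = A^4 + 2 + A^-4; d^3 = -A^6 - 3*A^2 - 3*A^-2 - A^-6; d^4 = A^8 + 4*A^4 + 6 + 4*A^-4 + A^-8; d^5 = -A^10 - 5*A^6 - 10*A^2 - 10*A^-2 - 5*A^-6 - A^-10; d^6 = A^12 + 6*A^8 + 15*A^4 + 20 + 15*A^-4 + 6*A^-8 + A^-12.
  A^9 * (d^3) = -A^15 - 3*A^11 - 3*A^7 - A^3
  A^7 * (5*d^2 + 4*d^4) = 4*A^15 + 21*A^11 + 34*A^7 + 21*A^3 + 4*A^-1
  A^5 * (10*d + 23*d^3 + 3*d^5) = -3*A^15 - 38*A^11 - 109*A^7 - 109*A^3 - 38*A^-1 - 3*A^-5
  A^3 * (8 + 57*d^2 + 18*d^4 + d^6) = A^15 + 24*A^11 + 144*A^7 + 250*A^3 + 144*A^-1 + 24*A^-5 + A^-9
  A^1 * (70*d + 50*d^3 + 6*d^5) = -6*A^11 - 80*A^7 - 280*A^3 - 280*A^-1 - 80*A^-5 - 6*A^-9
  A^-1 * (33 + 75*d^2 + 18*d^4) = 18*A^7 + 147*A^3 + 291*A^-1 + 147*A^-5 + 18*A^-9
  A^-3 * (51*d + 32*d^3 + d^5) = -A^7 - 37*A^3 - 157*A^-1 - 157*A^-5 - 37*A^-9 - A^-13
  A^-5 * (32*d^2 + 4*d^4) = 4*A^3 + 48*A^-1 + 88*A^-5 + 48*A^-9 + 4*A^-13
  A^-7 * (9*d^3) = -9*A^-1 - 27*A^-5 - 27*A^-9 - 9*A^-13
  A^-9 * (d^4) = A^-1 + 4*A^-5 + 6*A^-9 + 4*A^-13 + A^-17
Summing the groups: <K> = A^15 - 2*A^11 + 3*A^7 - 5*A^3 + 4*A^-1 - 4*A^-5 + 3*A^-9 - 2*A^-13 + A^-17
Normalise by the writhe: (-A^3)^(-w) = (-A^3)^(-1) = -A^-3, so f(A) = -A^-3 * <K> = -A^12 + 2*A^8 - 3*A^4 + 5 - 4*A^-4 + 4*A^-8 - 3*A^-12 + 2*A^-16 - A^-20.
Substitute A = t^(-1/4), i.e. A^e → t^(-e/4): V(t) = -t^5 + 2*t^4 - 3*t^3 + 4*t^2 - 4*t + 5 - 3*t^-1 + 2*t^-2 - t^-3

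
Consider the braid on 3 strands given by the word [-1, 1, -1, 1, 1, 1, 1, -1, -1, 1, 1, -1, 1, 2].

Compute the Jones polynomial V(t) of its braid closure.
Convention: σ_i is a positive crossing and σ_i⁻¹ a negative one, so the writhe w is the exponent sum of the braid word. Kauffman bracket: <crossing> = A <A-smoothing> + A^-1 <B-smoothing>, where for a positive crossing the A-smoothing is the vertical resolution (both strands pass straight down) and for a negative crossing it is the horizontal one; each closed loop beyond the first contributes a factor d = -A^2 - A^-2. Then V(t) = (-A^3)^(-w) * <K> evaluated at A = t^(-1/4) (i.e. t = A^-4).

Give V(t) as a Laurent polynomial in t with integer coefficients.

-t^4 + t^3 + t

Derivation:
The presented braid s1^-1 s1 s1^-1 s1 s1 s1 s1 s1^-1 s1^-1 s1 s1 s1^-1 s1 s2 on 3 strands reduces by inverse Markov moves (closure unchanged at each step):
  Destabilize: the word has the form β·s2 where s2 occurs only as the final letter (β ∈ B_2); drop it and the last strand → 2 strands.
  Deconjugate: the word is γ·β·γ⁻¹ with γ = s1^-1 s1 (prefix) and γ⁻¹ = s1^-1 s1 (suffix); strip both.
  Deconjugate: the word is γ·β·γ⁻¹ with γ = s1^-1 (prefix) and γ⁻¹ = s1 (suffix); strip both.
Reduced to β = s1 s1 s1 s1 s1^-1 s1^-1 s1 on 2 strands, 7 crossings.
Compute on β:
First cancel adjacent σ_i σ_i⁻¹ pairs (Reidemeister II — same braid, same closure): s1 s1 s1 s1 s1^-1 s1^-1 s1 → s1 s1 s1.
Braid: s1 s1 s1 on 2 strands, 3 crossings.
Writhe w = (#positive) - (#negative) = 3 - 0 = 3.
State-sum expansion of <K>. There are 2^3 = 8 states.
Each crossing splits two ways (0=vertical, 1=horizontal). The state's weight is A^(#A-smoothings - #B-smoothings) * d^(loops - 1).
  state 000: A-exp=+3, loops=2, term = A^3 * d^1
  state 001: A-exp=+1, loops=1, term = A^1 * d^0
  state 010: A-exp=+1, loops=1, term = A^1 * d^0
  state 011: A-exp=-1, loops=2, term = A^-1 * d^1
  state 100: A-exp=+1, loops=1, term = A^1 * d^0
  state 101: A-exp=-1, loops=2, term = A^-1 * d^1
  state 110: A-exp=-1, loops=2, term = A^-1 * d^1
  state 111: A-exp=-3, loops=3, term = A^-3 * d^2
Collect the terms by A-exponent (count of states per loop number):
Powers of d = -A^2 - A^-2: d^2 = A^4 + 2 + A^-4.
  A^3 * (d) = -A^5 - A
  A^1 * (3) = 3*A
  A^-1 * (3*d) = -3*A - 3*A^-3
  A^-3 * (d^2) = A + 2*A^-3 + A^-7
Summing the groups: <K> = -A^5 - A^-3 + A^-7
Normalise by the writhe: (-A^3)^(-w) = (-A^3)^(-3) = -A^-9, so f(A) = -A^-9 * <K> = A^-4 + A^-12 - A^-16.
Substitute A = t^(-1/4), i.e. A^e → t^(-e/4): V(t) = -t^4 + t^3 + t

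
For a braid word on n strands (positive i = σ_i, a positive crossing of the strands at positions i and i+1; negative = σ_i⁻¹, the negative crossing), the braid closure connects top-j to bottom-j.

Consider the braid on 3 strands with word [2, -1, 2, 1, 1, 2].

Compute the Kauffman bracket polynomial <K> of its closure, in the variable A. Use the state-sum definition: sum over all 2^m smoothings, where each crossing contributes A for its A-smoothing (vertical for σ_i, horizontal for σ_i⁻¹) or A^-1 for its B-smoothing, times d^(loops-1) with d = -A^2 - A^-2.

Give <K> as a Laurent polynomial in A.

A^8 - A^4 + 2 - A^-4 + A^-8 - A^-12

Derivation:
Braid: s2 s1^-1 s2 s1 s1 s2 on 3 strands, 6 crossings.
Writhe w = (#positive) - (#negative) = 5 - 1 = 4.
State-sum expansion of <K>. There are 2^6 = 64 states.
For each crossing: s=0 is the vertical smoothing, s=1 horizontal. Crossing k contributes A^(sign_k * (1 - 2*s_k)); loop factor d = -A^2 - A^-2.
Tabulate the states by total A-exponent and number of loops L (A-exp: L × count):
  A^6: L=2 ×1
  A^4: L=1 ×3, L=3 ×3
  A^2: L=2 ×14, L=4 ×1
  A^0: L=1 ×10, L=3 ×10
  A^-2: L=2 ×13, L=4 ×2
  A^-4: L=3 ×6
  A^-6: L=4 ×1
Each group contributes A^e * Σ count * d^(L-1):
Powers of d = -A^2 - A^-2: d^2 = A^4 + 2 + A^-4; d^3 = -A^6 - 3*A^2 - 3*A^-2 - A^-6.
  A^6 * (d) = -A^8 - A^4
  A^4 * (3 + 3*d^2) = 3*A^8 + 9*A^4 + 3
  A^2 * (14*d + d^3) = -A^8 - 17*A^4 - 17 - A^-4
  A^0 * (10 + 10*d^2) = 10*A^4 + 30 + 10*A^-4
  A^-2 * (13*d + 2*d^3) = -2*A^4 - 19 - 19*A^-4 - 2*A^-8
  A^-4 * (6*d^2) = 6 + 12*A^-4 + 6*A^-8
  A^-6 * (d^3) = -1 - 3*A^-4 - 3*A^-8 - A^-12
Summing the groups: <K> = A^8 - A^4 + 2 - A^-4 + A^-8 - A^-12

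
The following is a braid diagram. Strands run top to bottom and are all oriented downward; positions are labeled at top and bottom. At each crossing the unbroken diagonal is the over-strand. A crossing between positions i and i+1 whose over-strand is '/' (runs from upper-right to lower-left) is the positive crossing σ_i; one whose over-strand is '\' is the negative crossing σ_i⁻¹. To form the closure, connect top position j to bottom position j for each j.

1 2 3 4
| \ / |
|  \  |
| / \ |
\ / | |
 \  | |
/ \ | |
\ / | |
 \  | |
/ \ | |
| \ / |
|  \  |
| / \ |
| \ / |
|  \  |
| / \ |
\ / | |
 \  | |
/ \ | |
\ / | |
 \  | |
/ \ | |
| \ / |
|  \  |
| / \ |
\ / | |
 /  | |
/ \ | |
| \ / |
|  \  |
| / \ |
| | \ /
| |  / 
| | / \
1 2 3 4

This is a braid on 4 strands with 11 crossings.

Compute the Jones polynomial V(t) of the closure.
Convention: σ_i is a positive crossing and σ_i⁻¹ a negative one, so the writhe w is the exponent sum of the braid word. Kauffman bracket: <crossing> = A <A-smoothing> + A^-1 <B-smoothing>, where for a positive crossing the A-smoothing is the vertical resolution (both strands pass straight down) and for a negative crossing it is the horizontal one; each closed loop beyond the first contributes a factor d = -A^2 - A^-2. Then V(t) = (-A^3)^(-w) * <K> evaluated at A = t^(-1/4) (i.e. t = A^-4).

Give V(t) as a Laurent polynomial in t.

Reading the diagram top to bottom ('/'-over between positions i,i+1 = s_i, '\'-over = s_i^-1): braid word = s2^-1 s1^-1 s1^-1 s2^-1 s2^-1 s1^-1 s1^-1 s2^-1 s1 s2^-1 s3.
The presented braid s2^-1 s1^-1 s1^-1 s2^-1 s2^-1 s1^-1 s1^-1 s2^-1 s1 s2^-1 s3 on 4 strands reduces by inverse Markov moves (closure unchanged at each step):
  Destabilize: the word has the form β·s3 where s3 occurs only as the final letter (β ∈ B_3); drop it and the last strand → 3 strands.
Reduced to β = s2^-1 s1^-1 s1^-1 s2^-1 s2^-1 s1^-1 s1^-1 s2^-1 s1 s2^-1 on 3 strands, 10 crossings.
Compute on β:
Braid: s2^-1 s1^-1 s1^-1 s2^-1 s2^-1 s1^-1 s1^-1 s2^-1 s1 s2^-1 on 3 strands, 10 crossings.
Writhe w = (#positive) - (#negative) = 1 - 9 = -8.
Computing the Kauffman bracket via state sum. There are 2^10 = 1024 states.
Smooth each crossing (0=||, 1=⌣⌢); contribution A^(Σ sign_k(1-2s_k)) * d^(L-1).
Tabulate the states by total A-exponent and number of loops L (A-exp: L × count):
  A^10: L=6 ×1
  A^8: L=5 ×10
  A^6: L=4 ×41, L=6 ×4
  A^4: L=3 ×86, L=5 ×34
  A^2: L=2 ×92, L=4 ×114, L=6 ×4
  A^0: L=1 ×40, L=3 ×185, L=5 ×27
  A^-2: L=2 ×142, L=4 ×67, L=6 ×1
  A^-4: L=1 ×40, L=3 ×76, L=5 ×4
  A^-6: L=2 ×39, L=4 ×6
  A^-8: L=1 ×5, L=3 ×5
  A^-10: L=2 ×1
Each group contributes A^e * Σ count * d^(L-1):
Powers of d = -A^2 - A^-2: d^2 = A^4 + 2 + A^-4; d^3 = -A^6 - 3*A^2 - 3*A^-2 - A^-6; d^4 = A^8 + 4*A^4 + 6 + 4*A^-4 + A^-8; d^5 = -A^10 - 5*A^6 - 10*A^2 - 10*A^-2 - 5*A^-6 - A^-10.
  A^10 * (d^5) = -A^20 - 5*A^16 - 10*A^12 - 10*A^8 - 5*A^4 - 1
  A^8 * (10*d^4) = 10*A^16 + 40*A^12 + 60*A^8 + 40*A^4 + 10
  A^6 * (41*d^3 + 4*d^5) = -4*A^16 - 61*A^12 - 163*A^8 - 163*A^4 - 61 - 4*A^-4
  A^4 * (86*d^2 + 34*d^4) = 34*A^12 + 222*A^8 + 376*A^4 + 222 + 34*A^-4
  A^2 * (92*d + 114*d^3 + 4*d^5) = -4*A^12 - 134*A^8 - 474*A^4 - 474 - 134*A^-4 - 4*A^-8
  A^0 * (40 + 185*d^2 + 27*d^4) = 27*A^8 + 293*A^4 + 572 + 293*A^-4 + 27*A^-8
  A^-2 * (142*d + 67*d^3 + d^5) = -A^8 - 72*A^4 - 353 - 353*A^-4 - 72*A^-8 - A^-12
  A^-4 * (40 + 76*d^2 + 4*d^4) = 4*A^4 + 92 + 216*A^-4 + 92*A^-8 + 4*A^-12
  A^-6 * (39*d + 6*d^3) = -6 - 57*A^-4 - 57*A^-8 - 6*A^-12
  A^-8 * (5 + 5*d^2) = 5*A^-4 + 15*A^-8 + 5*A^-12
  A^-10 * (d) = -A^-8 - A^-12
Summing the groups: <K> = -A^20 + A^16 - A^12 + A^8 - A^4 + 1 + A^-12
Normalise by the writhe: (-A^3)^(-w) = (-A^3)^(8) = A^24, so f(A) = A^24 * <K> = -A^44 + A^40 - A^36 + A^32 - A^28 + A^24 + A^12.
Substitute A = t^(-1/4), i.e. A^e → t^(-e/4): V(t) = t^-3 + t^-6 - t^-7 + t^-8 - t^-9 + t^-10 - t^-11

Answer: t^-3 + t^-6 - t^-7 + t^-8 - t^-9 + t^-10 - t^-11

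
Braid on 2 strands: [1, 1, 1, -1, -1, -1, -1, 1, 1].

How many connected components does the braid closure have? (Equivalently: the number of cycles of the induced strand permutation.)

1

Derivation:
Track the strand permutation on 2 strands, starting from identity.
  step 1: s1 swaps positions 1,2 -> [2 1]
  step 2: s1 swaps positions 1,2 -> [1 2]
  step 3: s1 swaps positions 1,2 -> [2 1]
  step 4: s1^-1 swaps positions 1,2 -> [1 2]
  step 5: s1^-1 swaps positions 1,2 -> [2 1]
  step 6: s1^-1 swaps positions 1,2 -> [1 2]
  step 7: s1^-1 swaps positions 1,2 -> [2 1]
  step 8: s1 swaps positions 1,2 -> [1 2]
  step 9: s1 swaps positions 1,2 -> [2 1]
Final permutation (position -> original strand): [2 1]
Closure components = cycle count of this permutation = 1.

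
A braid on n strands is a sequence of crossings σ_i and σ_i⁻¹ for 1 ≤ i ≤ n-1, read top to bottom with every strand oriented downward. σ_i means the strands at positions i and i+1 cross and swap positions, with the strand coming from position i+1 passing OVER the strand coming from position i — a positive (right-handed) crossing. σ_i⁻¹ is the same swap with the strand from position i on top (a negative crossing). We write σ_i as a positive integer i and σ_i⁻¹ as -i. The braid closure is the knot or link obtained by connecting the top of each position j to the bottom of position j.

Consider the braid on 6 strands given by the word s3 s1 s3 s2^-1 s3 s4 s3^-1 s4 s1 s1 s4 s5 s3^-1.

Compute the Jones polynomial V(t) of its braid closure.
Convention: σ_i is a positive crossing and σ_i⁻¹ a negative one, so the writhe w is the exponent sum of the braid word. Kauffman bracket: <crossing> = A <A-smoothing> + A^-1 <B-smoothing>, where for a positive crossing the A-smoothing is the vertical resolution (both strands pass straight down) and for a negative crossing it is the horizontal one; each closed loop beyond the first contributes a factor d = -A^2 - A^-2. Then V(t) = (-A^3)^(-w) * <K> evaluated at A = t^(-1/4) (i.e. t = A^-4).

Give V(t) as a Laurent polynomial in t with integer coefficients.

The presented braid s3 s1 s3 s2^-1 s3 s4 s3^-1 s4 s1 s1 s4 s5 s3^-1 on 6 strands reduces by inverse Markov moves (closure unchanged at each step):
  Deconjugate: the word is γ·β·γ⁻¹ with γ = s3 (prefix) and γ⁻¹ = s3^-1 (suffix); strip both.
  Destabilize: the word has the form β·s5 where s5 occurs only as the final letter (β ∈ B_5); drop it and the last strand → 5 strands.
Reduced to β = s1 s3 s2^-1 s3 s4 s3^-1 s4 s1 s1 s4 on 5 strands, 10 crossings.
Compute on β:
Braid: s1 s3 s2^-1 s3 s4 s3^-1 s4 s1 s1 s4 on 5 strands, 10 crossings.
Writhe w = (#positive) - (#negative) = 8 - 2 = 6.
Enumerate smoothing states for the bracket polynomial. There are 2^10 = 1024 states.
For each crossing: s=0 is the vertical smoothing, s=1 horizontal. Crossing k contributes A^(sign_k * (1 - 2*s_k)); loop factor d = -A^2 - A^-2.
Tabulate the states by total A-exponent and number of loops L (A-exp: L × count):
  A^10: L=3 ×1
  A^8: L=2 ×6, L=4 ×4
  A^6: L=1 ×9, L=3 ×32, L=5 ×4
  A^4: L=2 ×70, L=4 ×49, L=6 ×1
  A^2: L=1 ×30, L=3 ×149, L=5 ×31
  A^0: L=2 ×99, L=4 ×144, L=6 ×9
  A^-2: L=3 ×136, L=5 ×73, L=7 ×1
  A^-4: L=4 ×101, L=6 ×19
  A^-6: L=5 ×43, L=7 ×2
  A^-8: L=6 ×10
  A^-10: L=7 ×1
Each group contributes A^e * Σ count * d^(L-1):
Powers of d = -A^2 - A^-2: d^2 = A^4 + 2 + A^-4; d^3 = -A^6 - 3*A^2 - 3*A^-2 - A^-6; d^4 = A^8 + 4*A^4 + 6 + 4*A^-4 + A^-8; d^5 = -A^10 - 5*A^6 - 10*A^2 - 10*A^-2 - 5*A^-6 - A^-10; d^6 = A^12 + 6*A^8 + 15*A^4 + 20 + 15*A^-4 + 6*A^-8 + A^-12.
  A^10 * (d^2) = A^14 + 2*A^10 + A^6
  A^8 * (6*d + 4*d^3) = -4*A^14 - 18*A^10 - 18*A^6 - 4*A^2
  A^6 * (9 + 32*d^2 + 4*d^4) = 4*A^14 + 48*A^10 + 97*A^6 + 48*A^2 + 4*A^-2
  A^4 * (70*d + 49*d^3 + d^5) = -A^14 - 54*A^10 - 227*A^6 - 227*A^2 - 54*A^-2 - A^-6
  A^2 * (30 + 149*d^2 + 31*d^4) = 31*A^10 + 273*A^6 + 514*A^2 + 273*A^-2 + 31*A^-6
  A^0 * (99*d + 144*d^3 + 9*d^5) = -9*A^10 - 189*A^6 - 621*A^2 - 621*A^-2 - 189*A^-6 - 9*A^-10
  A^-2 * (136*d^2 + 73*d^4 + d^6) = A^10 + 79*A^6 + 443*A^2 + 730*A^-2 + 443*A^-6 + 79*A^-10 + A^-14
  A^-4 * (101*d^3 + 19*d^5) = -19*A^6 - 196*A^2 - 493*A^-2 - 493*A^-6 - 196*A^-10 - 19*A^-14
  A^-6 * (43*d^4 + 2*d^6) = 2*A^6 + 55*A^2 + 202*A^-2 + 298*A^-6 + 202*A^-10 + 55*A^-14 + 2*A^-18
  A^-8 * (10*d^5) = -10*A^2 - 50*A^-2 - 100*A^-6 - 100*A^-10 - 50*A^-14 - 10*A^-18
  A^-10 * (d^6) = A^2 + 6*A^-2 + 15*A^-6 + 20*A^-10 + 15*A^-14 + 6*A^-18 + A^-22
Summing the groups: <K> = A^10 - A^6 + 3*A^2 - 3*A^-2 + 4*A^-6 - 4*A^-10 + 2*A^-14 - 2*A^-18 + A^-22
Normalise by the writhe: (-A^3)^(-w) = (-A^3)^(-6) = A^-18, so f(A) = A^-18 * <K> = A^-8 - A^-12 + 3*A^-16 - 3*A^-20 + 4*A^-24 - 4*A^-28 + 2*A^-32 - 2*A^-36 + A^-40.
Substitute A = t^(-1/4), i.e. A^e → t^(-e/4): V(t) = t^10 - 2*t^9 + 2*t^8 - 4*t^7 + 4*t^6 - 3*t^5 + 3*t^4 - t^3 + t^2

Answer: t^10 - 2*t^9 + 2*t^8 - 4*t^7 + 4*t^6 - 3*t^5 + 3*t^4 - t^3 + t^2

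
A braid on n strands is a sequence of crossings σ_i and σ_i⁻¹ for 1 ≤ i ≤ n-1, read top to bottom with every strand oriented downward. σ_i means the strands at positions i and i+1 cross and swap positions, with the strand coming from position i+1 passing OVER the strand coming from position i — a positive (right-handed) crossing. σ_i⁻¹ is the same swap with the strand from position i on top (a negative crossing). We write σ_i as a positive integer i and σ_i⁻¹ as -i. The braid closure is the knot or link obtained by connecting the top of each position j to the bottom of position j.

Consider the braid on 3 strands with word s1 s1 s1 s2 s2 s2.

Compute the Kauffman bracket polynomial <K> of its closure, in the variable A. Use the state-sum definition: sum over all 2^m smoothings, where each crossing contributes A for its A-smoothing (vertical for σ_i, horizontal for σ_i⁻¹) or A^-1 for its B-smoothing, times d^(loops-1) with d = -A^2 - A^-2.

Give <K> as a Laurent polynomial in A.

Braid: s1 s1 s1 s2 s2 s2 on 3 strands, 6 crossings.
Writhe w = (#positive) - (#negative) = 6 - 0 = 6.
Enumerate smoothing states for the bracket polynomial. There are 2^6 = 64 states.
For each crossing: s=0 is the vertical smoothing, s=1 horizontal. Crossing k contributes A^(sign_k * (1 - 2*s_k)); loop factor d = -A^2 - A^-2.
Tabulate the states by total A-exponent and number of loops L (A-exp: L × count):
  A^6: L=3 ×1
  A^4: L=2 ×6
  A^2: L=1 ×9, L=3 ×6
  A^0: L=2 ×18, L=4 ×2
  A^-2: L=3 ×15
  A^-4: L=4 ×6
  A^-6: L=5 ×1
Each group contributes A^e * Σ count * d^(L-1):
Powers of d = -A^2 - A^-2: d^2 = A^4 + 2 + A^-4; d^3 = -A^6 - 3*A^2 - 3*A^-2 - A^-6; d^4 = A^8 + 4*A^4 + 6 + 4*A^-4 + A^-8.
  A^6 * (d^2) = A^10 + 2*A^6 + A^2
  A^4 * (6*d) = -6*A^6 - 6*A^2
  A^2 * (9 + 6*d^2) = 6*A^6 + 21*A^2 + 6*A^-2
  A^0 * (18*d + 2*d^3) = -2*A^6 - 24*A^2 - 24*A^-2 - 2*A^-6
  A^-2 * (15*d^2) = 15*A^2 + 30*A^-2 + 15*A^-6
  A^-4 * (6*d^3) = -6*A^2 - 18*A^-2 - 18*A^-6 - 6*A^-10
  A^-6 * (d^4) = A^2 + 4*A^-2 + 6*A^-6 + 4*A^-10 + A^-14
Summing the groups: <K> = A^10 + 2*A^2 - 2*A^-2 + A^-6 - 2*A^-10 + A^-14

Answer: A^10 + 2*A^2 - 2*A^-2 + A^-6 - 2*A^-10 + A^-14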